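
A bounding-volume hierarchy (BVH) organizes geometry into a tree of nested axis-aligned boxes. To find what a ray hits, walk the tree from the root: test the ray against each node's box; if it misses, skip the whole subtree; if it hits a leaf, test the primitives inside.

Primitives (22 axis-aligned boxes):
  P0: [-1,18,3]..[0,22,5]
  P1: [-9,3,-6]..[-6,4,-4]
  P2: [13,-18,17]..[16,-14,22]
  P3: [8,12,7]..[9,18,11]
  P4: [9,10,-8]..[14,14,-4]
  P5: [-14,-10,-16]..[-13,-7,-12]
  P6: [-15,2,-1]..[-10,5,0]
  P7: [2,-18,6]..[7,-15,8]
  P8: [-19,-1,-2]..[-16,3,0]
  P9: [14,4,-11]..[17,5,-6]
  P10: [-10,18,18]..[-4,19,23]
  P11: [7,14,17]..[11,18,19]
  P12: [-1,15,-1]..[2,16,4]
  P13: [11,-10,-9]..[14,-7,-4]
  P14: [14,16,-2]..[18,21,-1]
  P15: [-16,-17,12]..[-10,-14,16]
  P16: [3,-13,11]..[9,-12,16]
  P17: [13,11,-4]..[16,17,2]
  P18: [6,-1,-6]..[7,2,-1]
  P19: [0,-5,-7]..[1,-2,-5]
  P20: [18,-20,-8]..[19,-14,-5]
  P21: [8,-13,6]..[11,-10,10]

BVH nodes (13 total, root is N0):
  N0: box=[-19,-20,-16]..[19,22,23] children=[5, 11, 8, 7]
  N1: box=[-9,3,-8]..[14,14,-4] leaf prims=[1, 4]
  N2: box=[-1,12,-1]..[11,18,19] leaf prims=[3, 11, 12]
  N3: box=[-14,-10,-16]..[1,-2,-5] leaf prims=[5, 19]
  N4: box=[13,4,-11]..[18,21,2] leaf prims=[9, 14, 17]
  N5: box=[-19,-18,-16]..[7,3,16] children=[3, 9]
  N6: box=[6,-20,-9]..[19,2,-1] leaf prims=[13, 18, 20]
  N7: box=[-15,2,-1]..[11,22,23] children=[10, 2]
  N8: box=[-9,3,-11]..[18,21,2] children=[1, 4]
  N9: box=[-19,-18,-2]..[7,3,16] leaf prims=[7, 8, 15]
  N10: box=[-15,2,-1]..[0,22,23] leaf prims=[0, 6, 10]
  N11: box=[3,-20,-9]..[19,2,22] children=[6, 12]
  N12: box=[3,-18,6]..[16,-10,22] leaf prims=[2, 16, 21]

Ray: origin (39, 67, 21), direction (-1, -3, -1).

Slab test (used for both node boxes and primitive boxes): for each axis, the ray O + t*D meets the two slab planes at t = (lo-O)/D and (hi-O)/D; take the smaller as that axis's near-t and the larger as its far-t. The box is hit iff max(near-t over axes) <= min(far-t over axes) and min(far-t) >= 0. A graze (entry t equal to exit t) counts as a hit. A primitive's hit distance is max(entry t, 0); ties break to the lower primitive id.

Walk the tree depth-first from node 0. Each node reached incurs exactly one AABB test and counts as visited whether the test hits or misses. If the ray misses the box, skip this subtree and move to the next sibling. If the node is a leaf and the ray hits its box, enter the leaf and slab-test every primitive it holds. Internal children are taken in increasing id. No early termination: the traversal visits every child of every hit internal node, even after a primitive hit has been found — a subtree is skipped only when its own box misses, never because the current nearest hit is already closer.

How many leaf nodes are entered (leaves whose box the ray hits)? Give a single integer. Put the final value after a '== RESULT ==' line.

Trace the traversal:
N0 x:[20,58] y:[15,29] z:[-2,37] -> hit [20,29], descend [5, 7, 8, 11]
  N5 x:[32,58] y:[64/3,85/3] z:[5,37] -> miss, prune
  N7 x:[28,54] y:[15,65/3] z:[-2,22] -> miss, prune
  N8 x:[21,48] y:[46/3,64/3] z:[19,32] -> hit [21,64/3], descend [1, 4]
    N1 x:[25,48] y:[53/3,64/3] z:[25,29] -> miss, prune
    N4 x:[21,26] y:[46/3,21] z:[19,32] -> hit [21,21] leaf, test {P9(miss), P14(miss), P17(miss)}
  N11 x:[20,36] y:[65/3,29] z:[-1,30] -> hit [65/3,29], descend [6, 12]
    N6 x:[20,33] y:[65/3,29] z:[22,30] -> hit [22,29] leaf, test {P13@t=25, P18(miss), P20(miss)}
    N12 x:[23,36] y:[77/3,85/3] z:[-1,15] -> miss, prune

order=[0, 5, 7, 8, 1, 4, 11, 6, 12]  |boxes|=9  |leaves|=2  hit=P13

== RESULT ==
2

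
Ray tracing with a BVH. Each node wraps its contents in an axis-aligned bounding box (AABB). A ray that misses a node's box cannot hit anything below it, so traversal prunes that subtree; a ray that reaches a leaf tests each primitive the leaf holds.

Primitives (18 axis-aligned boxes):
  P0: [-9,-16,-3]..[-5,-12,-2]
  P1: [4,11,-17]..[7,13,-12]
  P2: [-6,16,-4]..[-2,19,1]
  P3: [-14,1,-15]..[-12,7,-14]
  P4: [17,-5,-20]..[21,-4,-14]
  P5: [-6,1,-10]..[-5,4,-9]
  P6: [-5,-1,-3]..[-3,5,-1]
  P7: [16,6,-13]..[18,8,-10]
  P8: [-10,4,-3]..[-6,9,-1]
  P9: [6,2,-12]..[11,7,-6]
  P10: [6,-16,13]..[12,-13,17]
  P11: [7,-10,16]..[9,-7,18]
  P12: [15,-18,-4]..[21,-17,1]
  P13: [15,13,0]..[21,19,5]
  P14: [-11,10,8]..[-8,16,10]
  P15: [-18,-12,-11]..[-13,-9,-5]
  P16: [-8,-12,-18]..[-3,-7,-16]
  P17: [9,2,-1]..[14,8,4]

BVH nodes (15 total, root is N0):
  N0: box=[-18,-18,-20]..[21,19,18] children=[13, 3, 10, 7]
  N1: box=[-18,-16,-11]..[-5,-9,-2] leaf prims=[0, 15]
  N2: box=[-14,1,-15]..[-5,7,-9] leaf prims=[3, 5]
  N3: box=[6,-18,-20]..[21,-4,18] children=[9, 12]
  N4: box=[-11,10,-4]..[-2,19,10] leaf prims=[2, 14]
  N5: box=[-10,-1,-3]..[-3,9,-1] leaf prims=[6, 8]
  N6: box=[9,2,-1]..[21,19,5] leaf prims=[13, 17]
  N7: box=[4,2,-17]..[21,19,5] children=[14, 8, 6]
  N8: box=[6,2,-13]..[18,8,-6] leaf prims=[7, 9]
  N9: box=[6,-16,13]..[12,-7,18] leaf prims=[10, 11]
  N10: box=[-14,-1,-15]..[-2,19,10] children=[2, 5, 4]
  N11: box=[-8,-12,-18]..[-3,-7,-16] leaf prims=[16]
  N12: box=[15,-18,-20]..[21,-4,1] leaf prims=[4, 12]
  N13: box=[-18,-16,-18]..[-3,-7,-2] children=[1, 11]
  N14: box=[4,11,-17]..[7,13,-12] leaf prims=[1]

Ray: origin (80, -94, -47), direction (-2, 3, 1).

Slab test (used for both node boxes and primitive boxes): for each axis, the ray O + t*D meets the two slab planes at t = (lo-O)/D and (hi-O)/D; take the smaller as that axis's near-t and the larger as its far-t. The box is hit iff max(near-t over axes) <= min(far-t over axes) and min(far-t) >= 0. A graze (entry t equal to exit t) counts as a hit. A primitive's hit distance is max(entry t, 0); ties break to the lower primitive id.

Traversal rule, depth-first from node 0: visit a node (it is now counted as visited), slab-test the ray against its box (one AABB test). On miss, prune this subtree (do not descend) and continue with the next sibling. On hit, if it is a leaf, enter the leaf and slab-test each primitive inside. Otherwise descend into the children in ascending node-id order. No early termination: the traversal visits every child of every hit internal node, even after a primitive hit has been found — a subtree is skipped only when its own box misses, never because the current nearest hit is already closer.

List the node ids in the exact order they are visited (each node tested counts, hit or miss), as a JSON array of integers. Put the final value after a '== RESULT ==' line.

Traverse from the root:
N0 x:[59/2,49] y:[76/3,113/3] z:[27,65] -> hit [59/2,113/3], descend [3, 7, 10, 13]
  N3 x:[59/2,37] y:[76/3,30] z:[27,65] -> hit [59/2,30], descend [9, 12]
    N9 x:[34,37] y:[26,29] z:[60,65] -> miss, prune
    N12 x:[59/2,65/2] y:[76/3,30] z:[27,48] -> hit [59/2,30] leaf, test {P4@t=89/3, P12(miss)}
  N7 x:[59/2,38] y:[32,113/3] z:[30,52] -> hit [32,113/3], descend [6, 8, 14]
    N6 x:[59/2,71/2] y:[32,113/3] z:[46,52] -> miss, prune
    N8 x:[31,37] y:[32,34] z:[34,41] -> hit [34,34] leaf, test {P7(miss), P9(miss)}
    N14 x:[73/2,38] y:[35,107/3] z:[30,35] -> miss, prune
  N10 x:[41,47] y:[31,113/3] z:[32,57] -> miss, prune
  N13 x:[83/2,49] y:[26,29] z:[29,45] -> miss, prune

Summary -> nodes [0, 3, 9, 12, 7, 6, 8, 14, 10, 13]; box-tests=10; leaf-entries=2; first=P4

== RESULT ==
[0, 3, 9, 12, 7, 6, 8, 14, 10, 13]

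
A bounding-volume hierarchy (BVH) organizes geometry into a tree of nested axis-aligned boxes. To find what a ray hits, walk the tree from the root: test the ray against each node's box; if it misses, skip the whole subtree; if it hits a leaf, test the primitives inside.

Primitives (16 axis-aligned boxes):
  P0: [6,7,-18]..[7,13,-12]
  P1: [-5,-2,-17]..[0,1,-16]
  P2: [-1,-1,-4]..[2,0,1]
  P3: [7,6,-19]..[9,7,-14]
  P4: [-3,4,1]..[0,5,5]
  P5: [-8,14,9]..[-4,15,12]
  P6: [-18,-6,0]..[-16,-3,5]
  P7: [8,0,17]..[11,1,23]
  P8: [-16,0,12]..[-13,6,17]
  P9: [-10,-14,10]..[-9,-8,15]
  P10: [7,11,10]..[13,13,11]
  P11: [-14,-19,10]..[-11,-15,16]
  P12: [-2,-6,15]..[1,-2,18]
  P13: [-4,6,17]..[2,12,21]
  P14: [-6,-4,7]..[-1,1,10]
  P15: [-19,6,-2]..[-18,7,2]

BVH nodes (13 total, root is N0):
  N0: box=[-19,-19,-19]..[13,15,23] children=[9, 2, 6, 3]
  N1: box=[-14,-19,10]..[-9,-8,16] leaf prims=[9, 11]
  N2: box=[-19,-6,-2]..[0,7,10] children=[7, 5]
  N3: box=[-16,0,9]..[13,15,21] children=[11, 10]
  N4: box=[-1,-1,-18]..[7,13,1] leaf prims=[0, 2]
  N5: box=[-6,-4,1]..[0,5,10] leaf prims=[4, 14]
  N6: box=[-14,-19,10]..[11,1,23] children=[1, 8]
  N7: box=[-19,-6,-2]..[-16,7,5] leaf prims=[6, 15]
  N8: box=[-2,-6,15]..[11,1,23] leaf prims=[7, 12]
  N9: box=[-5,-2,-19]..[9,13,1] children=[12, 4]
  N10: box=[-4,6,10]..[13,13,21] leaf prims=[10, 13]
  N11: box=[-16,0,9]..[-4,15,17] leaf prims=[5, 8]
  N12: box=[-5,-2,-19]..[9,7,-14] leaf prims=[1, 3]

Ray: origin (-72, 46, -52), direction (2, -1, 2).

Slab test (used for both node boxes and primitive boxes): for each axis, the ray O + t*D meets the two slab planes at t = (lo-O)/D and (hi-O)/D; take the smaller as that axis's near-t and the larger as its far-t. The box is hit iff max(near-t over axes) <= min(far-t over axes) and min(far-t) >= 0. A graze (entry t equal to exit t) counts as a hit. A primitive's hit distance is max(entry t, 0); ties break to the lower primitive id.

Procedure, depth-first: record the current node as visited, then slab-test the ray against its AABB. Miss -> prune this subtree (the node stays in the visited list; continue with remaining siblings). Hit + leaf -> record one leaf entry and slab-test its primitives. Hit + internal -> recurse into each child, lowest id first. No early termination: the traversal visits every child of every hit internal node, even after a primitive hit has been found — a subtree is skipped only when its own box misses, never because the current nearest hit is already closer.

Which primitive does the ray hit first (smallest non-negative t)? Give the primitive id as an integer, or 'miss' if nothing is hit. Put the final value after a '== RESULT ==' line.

Trace the traversal:
N0 x:[53/2,85/2] y:[31,65] z:[33/2,75/2] -> hit [31,75/2], descend [2, 3, 6, 9]
  N2 x:[53/2,36] y:[39,52] z:[25,31] -> miss, prune
  N3 x:[28,85/2] y:[31,46] z:[61/2,73/2] -> hit [31,73/2], descend [10, 11]
    N10 x:[34,85/2] y:[33,40] z:[31,73/2] -> hit [34,73/2] leaf, test {P10(miss), P13@t=69/2}
    N11 x:[28,34] y:[31,46] z:[61/2,69/2] -> hit [31,34] leaf, test {P5@t=32, P8(miss)}
  N6 x:[29,83/2] y:[45,65] z:[31,75/2] -> miss, prune
  N9 x:[67/2,81/2] y:[33,48] z:[33/2,53/2] -> miss, prune

7 AABB tests over nodes [0, 2, 3, 10, 11, 6, 9]; 2 leaves entered; closest P5.

== RESULT ==
5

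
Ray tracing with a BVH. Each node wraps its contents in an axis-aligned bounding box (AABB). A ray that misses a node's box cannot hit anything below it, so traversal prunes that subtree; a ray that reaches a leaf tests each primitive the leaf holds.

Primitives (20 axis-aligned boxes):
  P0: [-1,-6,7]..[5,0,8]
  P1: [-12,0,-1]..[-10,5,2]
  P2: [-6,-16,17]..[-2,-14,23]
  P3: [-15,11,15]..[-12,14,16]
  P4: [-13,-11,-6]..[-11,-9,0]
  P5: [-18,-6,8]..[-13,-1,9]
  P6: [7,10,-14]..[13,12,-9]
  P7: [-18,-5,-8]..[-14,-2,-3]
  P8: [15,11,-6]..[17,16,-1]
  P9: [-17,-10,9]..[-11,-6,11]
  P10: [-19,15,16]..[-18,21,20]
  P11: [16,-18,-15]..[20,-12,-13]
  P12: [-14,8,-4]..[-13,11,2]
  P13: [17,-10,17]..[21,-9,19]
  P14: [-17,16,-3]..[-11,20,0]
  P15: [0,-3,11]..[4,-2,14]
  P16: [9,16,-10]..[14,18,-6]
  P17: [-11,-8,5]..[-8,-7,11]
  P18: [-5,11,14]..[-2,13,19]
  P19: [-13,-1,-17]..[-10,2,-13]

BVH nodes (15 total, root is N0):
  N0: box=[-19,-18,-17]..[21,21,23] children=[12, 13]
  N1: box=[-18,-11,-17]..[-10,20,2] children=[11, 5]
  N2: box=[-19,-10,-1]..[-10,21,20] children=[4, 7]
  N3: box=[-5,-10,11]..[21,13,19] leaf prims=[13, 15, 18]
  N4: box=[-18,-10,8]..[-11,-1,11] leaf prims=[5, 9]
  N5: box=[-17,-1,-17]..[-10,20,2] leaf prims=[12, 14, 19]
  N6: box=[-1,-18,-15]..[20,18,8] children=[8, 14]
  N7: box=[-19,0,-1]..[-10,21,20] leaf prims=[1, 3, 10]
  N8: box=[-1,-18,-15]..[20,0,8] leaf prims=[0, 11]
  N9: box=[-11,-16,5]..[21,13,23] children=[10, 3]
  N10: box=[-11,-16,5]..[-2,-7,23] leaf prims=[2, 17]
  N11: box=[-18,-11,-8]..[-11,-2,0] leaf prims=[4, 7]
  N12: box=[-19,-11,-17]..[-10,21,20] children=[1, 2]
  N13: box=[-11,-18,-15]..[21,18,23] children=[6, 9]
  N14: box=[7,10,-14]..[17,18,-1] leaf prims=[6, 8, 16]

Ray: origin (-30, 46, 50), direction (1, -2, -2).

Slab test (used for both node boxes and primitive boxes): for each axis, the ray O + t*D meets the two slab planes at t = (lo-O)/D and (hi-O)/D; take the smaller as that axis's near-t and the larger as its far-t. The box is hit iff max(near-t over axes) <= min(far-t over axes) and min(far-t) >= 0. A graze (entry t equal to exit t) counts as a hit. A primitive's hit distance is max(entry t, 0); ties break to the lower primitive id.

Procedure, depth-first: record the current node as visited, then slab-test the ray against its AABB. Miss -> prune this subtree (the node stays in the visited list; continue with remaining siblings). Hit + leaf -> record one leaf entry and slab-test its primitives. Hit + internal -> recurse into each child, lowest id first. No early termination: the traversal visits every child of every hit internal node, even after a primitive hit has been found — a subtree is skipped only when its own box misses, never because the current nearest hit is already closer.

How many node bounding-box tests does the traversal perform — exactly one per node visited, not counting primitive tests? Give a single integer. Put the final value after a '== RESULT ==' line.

Trace the traversal:
N0 x:[11,51] y:[25/2,32] z:[27/2,67/2] -> hit [27/2,32], descend [12, 13]
  N12 x:[11,20] y:[25/2,57/2] z:[15,67/2] -> hit [15,20], descend [1, 2]
    N1 x:[12,20] y:[13,57/2] z:[24,67/2] -> miss, prune
    N2 x:[11,20] y:[25/2,28] z:[15,51/2] -> hit [15,20], descend [4, 7]
      N4 x:[12,19] y:[47/2,28] z:[39/2,21] -> miss, prune
      N7 x:[11,20] y:[25/2,23] z:[15,51/2] -> hit [15,20] leaf, test {P1(miss), P3@t=17, P10(miss)}
  N13 x:[19,51] y:[14,32] z:[27/2,65/2] -> hit [19,32], descend [6, 9]
    N6 x:[29,50] y:[14,32] z:[21,65/2] -> hit [29,32], descend [8, 14]
      N8 x:[29,50] y:[23,32] z:[21,65/2] -> hit [29,32] leaf, test {P0(miss), P11(miss)}
      N14 x:[37,47] y:[14,18] z:[51/2,32] -> miss, prune
    N9 x:[19,51] y:[33/2,31] z:[27/2,45/2] -> hit [19,45/2], descend [3, 10]
      N3 x:[25,51] y:[33/2,28] z:[31/2,39/2] -> miss, prune
      N10 x:[19,28] y:[53/2,31] z:[27/2,45/2] -> miss, prune

Summary -> nodes [0, 12, 1, 2, 4, 7, 13, 6, 8, 14, 9, 3, 10]; box-tests=13; leaf-entries=2; first=P3

== RESULT ==
13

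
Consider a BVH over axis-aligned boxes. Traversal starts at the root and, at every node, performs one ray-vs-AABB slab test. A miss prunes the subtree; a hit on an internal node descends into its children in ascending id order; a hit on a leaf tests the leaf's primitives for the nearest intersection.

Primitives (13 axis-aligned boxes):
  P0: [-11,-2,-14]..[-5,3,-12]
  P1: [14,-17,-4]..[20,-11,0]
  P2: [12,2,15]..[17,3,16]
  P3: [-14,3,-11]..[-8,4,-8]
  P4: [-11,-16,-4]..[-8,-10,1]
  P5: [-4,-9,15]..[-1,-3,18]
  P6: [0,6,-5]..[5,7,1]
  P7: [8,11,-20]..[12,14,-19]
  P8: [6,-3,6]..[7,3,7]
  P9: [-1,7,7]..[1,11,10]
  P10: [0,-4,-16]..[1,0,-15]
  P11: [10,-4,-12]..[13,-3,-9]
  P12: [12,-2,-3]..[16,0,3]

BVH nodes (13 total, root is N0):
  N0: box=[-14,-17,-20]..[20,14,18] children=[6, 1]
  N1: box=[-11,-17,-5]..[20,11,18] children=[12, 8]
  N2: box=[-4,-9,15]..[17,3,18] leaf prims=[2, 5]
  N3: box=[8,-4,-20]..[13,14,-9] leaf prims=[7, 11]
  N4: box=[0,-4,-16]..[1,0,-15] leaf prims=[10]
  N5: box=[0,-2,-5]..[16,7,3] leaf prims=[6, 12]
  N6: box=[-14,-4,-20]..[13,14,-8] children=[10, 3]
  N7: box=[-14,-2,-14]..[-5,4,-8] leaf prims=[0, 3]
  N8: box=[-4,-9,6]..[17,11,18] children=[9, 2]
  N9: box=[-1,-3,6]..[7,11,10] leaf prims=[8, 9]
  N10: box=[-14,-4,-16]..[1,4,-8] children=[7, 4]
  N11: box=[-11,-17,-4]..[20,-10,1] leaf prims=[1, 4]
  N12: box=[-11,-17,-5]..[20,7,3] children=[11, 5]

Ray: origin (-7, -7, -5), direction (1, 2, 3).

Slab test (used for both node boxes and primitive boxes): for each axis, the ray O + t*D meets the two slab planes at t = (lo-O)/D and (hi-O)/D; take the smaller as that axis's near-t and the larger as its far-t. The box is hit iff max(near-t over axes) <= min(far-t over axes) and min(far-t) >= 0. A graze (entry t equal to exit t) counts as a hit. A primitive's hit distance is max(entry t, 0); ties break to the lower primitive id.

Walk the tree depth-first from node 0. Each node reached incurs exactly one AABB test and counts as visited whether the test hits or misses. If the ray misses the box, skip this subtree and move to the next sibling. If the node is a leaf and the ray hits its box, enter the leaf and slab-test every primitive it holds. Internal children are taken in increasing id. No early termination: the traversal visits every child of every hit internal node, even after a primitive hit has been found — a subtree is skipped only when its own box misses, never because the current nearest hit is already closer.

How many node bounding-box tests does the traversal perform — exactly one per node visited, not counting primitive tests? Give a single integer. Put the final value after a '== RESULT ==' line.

Walk:
N0 x:[-7,27] y:[-5,21/2] z:[-5,23/3] -> hit [-5,23/3], descend [1, 6]
  N1 x:[-4,27] y:[-5,9] z:[0,23/3] -> hit [0,23/3], descend [8, 12]
    N8 x:[3,24] y:[-1,9] z:[11/3,23/3] -> hit [11/3,23/3], descend [2, 9]
      N2 x:[3,24] y:[-1,5] z:[20/3,23/3] -> miss, prune
      N9 x:[6,14] y:[2,9] z:[11/3,5] -> miss, prune
    N12 x:[-4,27] y:[-5,7] z:[0,8/3] -> hit [0,8/3], descend [5, 11]
      N5 x:[7,23] y:[5/2,7] z:[0,8/3] -> miss, prune
      N11 x:[-4,27] y:[-5,-3/2] z:[1/3,2] -> miss, prune
  N6 x:[-7,20] y:[3/2,21/2] z:[-5,-1] -> miss, prune

order=[0, 1, 8, 2, 9, 12, 5, 11, 6]  |boxes|=9  |leaves|=0  hit=miss

== RESULT ==
9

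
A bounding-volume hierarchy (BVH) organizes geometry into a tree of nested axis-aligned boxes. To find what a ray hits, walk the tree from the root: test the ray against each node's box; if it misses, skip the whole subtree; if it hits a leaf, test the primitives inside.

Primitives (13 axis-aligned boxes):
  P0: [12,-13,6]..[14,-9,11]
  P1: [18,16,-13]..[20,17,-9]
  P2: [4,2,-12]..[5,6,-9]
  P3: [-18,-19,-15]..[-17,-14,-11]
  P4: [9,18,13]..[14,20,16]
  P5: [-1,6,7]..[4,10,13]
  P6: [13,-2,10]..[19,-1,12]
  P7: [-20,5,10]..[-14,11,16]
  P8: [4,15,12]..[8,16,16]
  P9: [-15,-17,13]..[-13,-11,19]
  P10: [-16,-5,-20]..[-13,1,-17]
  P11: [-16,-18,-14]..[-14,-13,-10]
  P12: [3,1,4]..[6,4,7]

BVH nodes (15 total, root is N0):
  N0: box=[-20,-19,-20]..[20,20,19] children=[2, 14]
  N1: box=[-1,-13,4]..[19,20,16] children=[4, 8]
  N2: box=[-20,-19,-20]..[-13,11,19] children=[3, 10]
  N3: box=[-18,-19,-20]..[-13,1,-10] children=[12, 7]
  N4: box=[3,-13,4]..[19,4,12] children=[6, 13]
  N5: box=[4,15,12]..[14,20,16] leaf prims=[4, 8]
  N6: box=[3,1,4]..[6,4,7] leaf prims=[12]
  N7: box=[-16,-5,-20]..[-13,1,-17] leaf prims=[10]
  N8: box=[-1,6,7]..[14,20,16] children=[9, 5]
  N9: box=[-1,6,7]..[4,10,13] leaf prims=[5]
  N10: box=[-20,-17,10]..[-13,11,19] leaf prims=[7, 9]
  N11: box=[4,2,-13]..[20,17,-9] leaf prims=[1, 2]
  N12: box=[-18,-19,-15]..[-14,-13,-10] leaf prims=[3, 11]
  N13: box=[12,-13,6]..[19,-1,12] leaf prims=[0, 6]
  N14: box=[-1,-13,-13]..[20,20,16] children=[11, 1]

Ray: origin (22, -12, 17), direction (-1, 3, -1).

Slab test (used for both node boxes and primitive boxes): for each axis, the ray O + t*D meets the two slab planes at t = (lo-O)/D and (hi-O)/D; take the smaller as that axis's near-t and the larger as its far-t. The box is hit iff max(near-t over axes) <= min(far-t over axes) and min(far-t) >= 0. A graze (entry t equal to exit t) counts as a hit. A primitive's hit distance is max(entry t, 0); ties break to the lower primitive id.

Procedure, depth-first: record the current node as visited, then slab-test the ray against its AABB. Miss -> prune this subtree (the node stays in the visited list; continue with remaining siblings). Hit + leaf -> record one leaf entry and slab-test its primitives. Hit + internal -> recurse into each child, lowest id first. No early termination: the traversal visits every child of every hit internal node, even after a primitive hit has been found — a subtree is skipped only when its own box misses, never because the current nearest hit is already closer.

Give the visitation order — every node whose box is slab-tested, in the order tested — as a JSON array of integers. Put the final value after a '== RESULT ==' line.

Traverse from the root:
N0 x:[2,42] y:[-7/3,32/3] z:[-2,37] -> hit [2,32/3], descend [2, 14]
  N2 x:[35,42] y:[-7/3,23/3] z:[-2,37] -> miss, prune
  N14 x:[2,23] y:[-1/3,32/3] z:[1,30] -> hit [2,32/3], descend [1, 11]
    N1 x:[3,23] y:[-1/3,32/3] z:[1,13] -> hit [3,32/3], descend [4, 8]
      N4 x:[3,19] y:[-1/3,16/3] z:[5,13] -> hit [5,16/3], descend [6, 13]
        N6 x:[16,19] y:[13/3,16/3] z:[10,13] -> miss, prune
        N13 x:[3,10] y:[-1/3,11/3] z:[5,11] -> miss, prune
      N8 x:[8,23] y:[6,32/3] z:[1,10] -> hit [8,10], descend [5, 9]
        N5 x:[8,18] y:[9,32/3] z:[1,5] -> miss, prune
        N9 x:[18,23] y:[6,22/3] z:[4,10] -> miss, prune
    N11 x:[2,18] y:[14/3,29/3] z:[26,30] -> miss, prune

11 AABB tests over nodes [0, 2, 14, 1, 4, 6, 13, 8, 5, 9, 11]; 0 leaves entered; closest miss.

== RESULT ==
[0, 2, 14, 1, 4, 6, 13, 8, 5, 9, 11]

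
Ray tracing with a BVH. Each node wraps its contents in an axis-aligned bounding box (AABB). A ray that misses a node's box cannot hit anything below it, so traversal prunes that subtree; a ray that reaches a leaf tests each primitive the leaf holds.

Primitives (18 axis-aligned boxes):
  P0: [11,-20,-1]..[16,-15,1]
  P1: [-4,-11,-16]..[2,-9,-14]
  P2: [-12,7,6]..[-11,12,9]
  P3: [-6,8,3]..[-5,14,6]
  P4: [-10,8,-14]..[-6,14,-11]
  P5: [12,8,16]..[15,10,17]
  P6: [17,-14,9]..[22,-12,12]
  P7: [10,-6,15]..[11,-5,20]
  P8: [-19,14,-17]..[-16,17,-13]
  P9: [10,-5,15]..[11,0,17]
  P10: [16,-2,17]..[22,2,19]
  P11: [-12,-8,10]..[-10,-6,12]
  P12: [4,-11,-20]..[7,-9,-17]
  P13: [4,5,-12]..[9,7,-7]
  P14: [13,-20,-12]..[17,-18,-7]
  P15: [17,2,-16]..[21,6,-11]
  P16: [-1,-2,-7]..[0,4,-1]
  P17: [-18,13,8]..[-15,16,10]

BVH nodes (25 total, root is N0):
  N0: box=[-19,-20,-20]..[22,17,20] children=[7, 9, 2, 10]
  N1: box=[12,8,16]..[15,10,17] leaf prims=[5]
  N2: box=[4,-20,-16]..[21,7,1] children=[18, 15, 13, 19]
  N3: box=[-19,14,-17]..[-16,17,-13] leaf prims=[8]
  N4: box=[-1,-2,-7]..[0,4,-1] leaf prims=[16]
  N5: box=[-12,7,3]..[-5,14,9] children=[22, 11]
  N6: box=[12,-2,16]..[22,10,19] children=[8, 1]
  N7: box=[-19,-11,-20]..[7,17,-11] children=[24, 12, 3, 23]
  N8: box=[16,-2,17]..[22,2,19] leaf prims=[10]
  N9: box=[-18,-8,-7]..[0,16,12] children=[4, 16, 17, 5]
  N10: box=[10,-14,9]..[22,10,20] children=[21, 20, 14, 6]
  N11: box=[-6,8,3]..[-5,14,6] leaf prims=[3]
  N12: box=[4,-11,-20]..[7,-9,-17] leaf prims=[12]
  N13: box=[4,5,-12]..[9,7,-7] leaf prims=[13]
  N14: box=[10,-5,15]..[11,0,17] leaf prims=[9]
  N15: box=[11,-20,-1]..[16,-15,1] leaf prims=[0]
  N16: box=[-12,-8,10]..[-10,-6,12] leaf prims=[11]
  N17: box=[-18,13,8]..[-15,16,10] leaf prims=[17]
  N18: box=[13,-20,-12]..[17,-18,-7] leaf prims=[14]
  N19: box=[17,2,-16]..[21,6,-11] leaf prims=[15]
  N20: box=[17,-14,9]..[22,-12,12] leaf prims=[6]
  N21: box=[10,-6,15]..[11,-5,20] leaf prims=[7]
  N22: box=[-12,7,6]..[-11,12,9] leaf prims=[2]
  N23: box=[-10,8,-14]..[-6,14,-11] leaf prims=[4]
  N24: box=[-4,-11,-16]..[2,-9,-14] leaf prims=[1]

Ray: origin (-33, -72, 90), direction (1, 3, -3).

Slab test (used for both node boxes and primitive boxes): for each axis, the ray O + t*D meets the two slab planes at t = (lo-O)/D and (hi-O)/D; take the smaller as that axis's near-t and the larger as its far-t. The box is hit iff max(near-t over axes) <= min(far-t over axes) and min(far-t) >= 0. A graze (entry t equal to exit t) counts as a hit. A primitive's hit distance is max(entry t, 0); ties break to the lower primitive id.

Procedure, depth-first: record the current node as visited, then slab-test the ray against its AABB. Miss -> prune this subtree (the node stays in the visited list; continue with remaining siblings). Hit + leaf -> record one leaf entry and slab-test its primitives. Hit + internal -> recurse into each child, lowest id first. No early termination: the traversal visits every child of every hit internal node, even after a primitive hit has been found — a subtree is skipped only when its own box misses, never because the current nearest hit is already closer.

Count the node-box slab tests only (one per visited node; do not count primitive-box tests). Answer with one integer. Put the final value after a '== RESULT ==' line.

Traverse from the root:
N0 x:[14,55] y:[52/3,89/3] z:[70/3,110/3] -> hit [70/3,89/3], descend [2, 7, 9, 10]
  N2 x:[37,54] y:[52/3,79/3] z:[89/3,106/3] -> miss, prune
  N7 x:[14,40] y:[61/3,89/3] z:[101/3,110/3] -> miss, prune
  N9 x:[15,33] y:[64/3,88/3] z:[26,97/3] -> hit [26,88/3], descend [4, 5, 16, 17]
    N4 x:[32,33] y:[70/3,76/3] z:[91/3,97/3] -> miss, prune
    N5 x:[21,28] y:[79/3,86/3] z:[27,29] -> hit [27,28], descend [11, 22]
      N11 x:[27,28] y:[80/3,86/3] z:[28,29] -> hit [28,28] leaf, test {P3@t=28}
      N22 x:[21,22] y:[79/3,28] z:[27,28] -> miss, prune
    N16 x:[21,23] y:[64/3,22] z:[26,80/3] -> miss, prune
    N17 x:[15,18] y:[85/3,88/3] z:[80/3,82/3] -> miss, prune
  N10 x:[43,55] y:[58/3,82/3] z:[70/3,27] -> miss, prune

Summary -> nodes [0, 2, 7, 9, 4, 5, 11, 22, 16, 17, 10]; box-tests=11; leaf-entries=1; first=P3

== RESULT ==
11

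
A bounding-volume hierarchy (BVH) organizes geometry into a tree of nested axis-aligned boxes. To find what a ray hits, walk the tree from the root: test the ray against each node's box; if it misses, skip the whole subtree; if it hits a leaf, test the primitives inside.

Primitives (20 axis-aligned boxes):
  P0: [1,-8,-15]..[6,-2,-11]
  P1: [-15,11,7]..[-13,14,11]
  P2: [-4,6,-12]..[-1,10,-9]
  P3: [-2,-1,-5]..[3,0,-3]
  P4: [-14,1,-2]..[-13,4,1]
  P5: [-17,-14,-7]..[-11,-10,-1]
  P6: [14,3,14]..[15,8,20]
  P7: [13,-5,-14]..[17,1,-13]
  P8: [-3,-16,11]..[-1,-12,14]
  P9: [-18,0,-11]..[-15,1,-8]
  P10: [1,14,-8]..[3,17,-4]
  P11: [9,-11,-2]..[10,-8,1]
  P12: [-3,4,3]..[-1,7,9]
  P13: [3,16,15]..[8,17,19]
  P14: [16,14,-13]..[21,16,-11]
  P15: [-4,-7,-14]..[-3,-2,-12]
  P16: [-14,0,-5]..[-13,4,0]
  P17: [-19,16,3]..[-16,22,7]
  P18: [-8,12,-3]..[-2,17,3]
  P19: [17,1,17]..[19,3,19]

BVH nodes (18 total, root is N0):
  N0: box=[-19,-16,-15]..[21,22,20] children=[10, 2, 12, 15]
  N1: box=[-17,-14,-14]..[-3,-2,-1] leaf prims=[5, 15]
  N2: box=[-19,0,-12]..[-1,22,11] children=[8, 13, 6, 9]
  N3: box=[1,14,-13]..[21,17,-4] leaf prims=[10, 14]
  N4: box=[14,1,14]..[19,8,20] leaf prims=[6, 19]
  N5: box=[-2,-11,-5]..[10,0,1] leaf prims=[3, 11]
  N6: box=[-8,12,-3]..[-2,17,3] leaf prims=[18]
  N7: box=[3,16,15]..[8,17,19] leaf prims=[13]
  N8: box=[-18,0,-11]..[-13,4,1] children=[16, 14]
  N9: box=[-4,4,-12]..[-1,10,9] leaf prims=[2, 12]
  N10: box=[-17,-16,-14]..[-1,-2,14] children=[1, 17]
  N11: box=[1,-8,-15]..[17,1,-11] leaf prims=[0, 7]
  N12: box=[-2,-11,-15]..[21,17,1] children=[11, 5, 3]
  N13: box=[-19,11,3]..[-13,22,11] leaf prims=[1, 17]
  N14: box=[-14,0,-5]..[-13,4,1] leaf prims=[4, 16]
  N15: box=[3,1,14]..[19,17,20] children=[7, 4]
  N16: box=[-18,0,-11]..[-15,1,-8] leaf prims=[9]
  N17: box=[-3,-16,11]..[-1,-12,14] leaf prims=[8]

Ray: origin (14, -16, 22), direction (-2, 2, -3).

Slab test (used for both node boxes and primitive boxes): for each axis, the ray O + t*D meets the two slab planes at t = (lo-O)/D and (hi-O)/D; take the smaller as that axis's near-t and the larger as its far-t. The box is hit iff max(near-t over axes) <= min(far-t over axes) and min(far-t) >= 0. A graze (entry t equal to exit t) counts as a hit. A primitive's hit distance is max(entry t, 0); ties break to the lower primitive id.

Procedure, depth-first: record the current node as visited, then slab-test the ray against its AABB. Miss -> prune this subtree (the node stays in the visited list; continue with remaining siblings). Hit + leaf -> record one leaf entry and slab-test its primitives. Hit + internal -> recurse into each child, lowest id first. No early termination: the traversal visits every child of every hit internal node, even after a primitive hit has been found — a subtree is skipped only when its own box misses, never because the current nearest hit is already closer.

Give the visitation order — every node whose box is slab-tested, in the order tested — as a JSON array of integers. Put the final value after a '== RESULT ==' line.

Trace the traversal:
N0 x:[-7/2,33/2] y:[0,19] z:[2/3,37/3] -> hit [2/3,37/3], descend [2, 10, 12, 15]
  N2 x:[15/2,33/2] y:[8,19] z:[11/3,34/3] -> hit [8,34/3], descend [6, 8, 9, 13]
    N6 x:[8,11] y:[14,33/2] z:[19/3,25/3] -> miss, prune
    N8 x:[27/2,16] y:[8,10] z:[7,11] -> miss, prune
    N9 x:[15/2,9] y:[10,13] z:[13/3,34/3] -> miss, prune
    N13 x:[27/2,33/2] y:[27/2,19] z:[11/3,19/3] -> miss, prune
  N10 x:[15/2,31/2] y:[0,7] z:[8/3,12] -> miss, prune
  N12 x:[-7/2,8] y:[5/2,33/2] z:[7,37/3] -> hit [7,8], descend [3, 5, 11]
    N3 x:[-7/2,13/2] y:[15,33/2] z:[26/3,35/3] -> miss, prune
    N5 x:[2,8] y:[5/2,8] z:[7,9] -> hit [7,8] leaf, test {P3(miss), P11(miss)}
    N11 x:[-3/2,13/2] y:[4,17/2] z:[11,37/3] -> miss, prune
  N15 x:[-5/2,11/2] y:[17/2,33/2] z:[2/3,8/3] -> miss, prune

order=[0, 2, 6, 8, 9, 13, 10, 12, 3, 5, 11, 15]  |boxes|=12  |leaves|=1  hit=miss

== RESULT ==
[0, 2, 6, 8, 9, 13, 10, 12, 3, 5, 11, 15]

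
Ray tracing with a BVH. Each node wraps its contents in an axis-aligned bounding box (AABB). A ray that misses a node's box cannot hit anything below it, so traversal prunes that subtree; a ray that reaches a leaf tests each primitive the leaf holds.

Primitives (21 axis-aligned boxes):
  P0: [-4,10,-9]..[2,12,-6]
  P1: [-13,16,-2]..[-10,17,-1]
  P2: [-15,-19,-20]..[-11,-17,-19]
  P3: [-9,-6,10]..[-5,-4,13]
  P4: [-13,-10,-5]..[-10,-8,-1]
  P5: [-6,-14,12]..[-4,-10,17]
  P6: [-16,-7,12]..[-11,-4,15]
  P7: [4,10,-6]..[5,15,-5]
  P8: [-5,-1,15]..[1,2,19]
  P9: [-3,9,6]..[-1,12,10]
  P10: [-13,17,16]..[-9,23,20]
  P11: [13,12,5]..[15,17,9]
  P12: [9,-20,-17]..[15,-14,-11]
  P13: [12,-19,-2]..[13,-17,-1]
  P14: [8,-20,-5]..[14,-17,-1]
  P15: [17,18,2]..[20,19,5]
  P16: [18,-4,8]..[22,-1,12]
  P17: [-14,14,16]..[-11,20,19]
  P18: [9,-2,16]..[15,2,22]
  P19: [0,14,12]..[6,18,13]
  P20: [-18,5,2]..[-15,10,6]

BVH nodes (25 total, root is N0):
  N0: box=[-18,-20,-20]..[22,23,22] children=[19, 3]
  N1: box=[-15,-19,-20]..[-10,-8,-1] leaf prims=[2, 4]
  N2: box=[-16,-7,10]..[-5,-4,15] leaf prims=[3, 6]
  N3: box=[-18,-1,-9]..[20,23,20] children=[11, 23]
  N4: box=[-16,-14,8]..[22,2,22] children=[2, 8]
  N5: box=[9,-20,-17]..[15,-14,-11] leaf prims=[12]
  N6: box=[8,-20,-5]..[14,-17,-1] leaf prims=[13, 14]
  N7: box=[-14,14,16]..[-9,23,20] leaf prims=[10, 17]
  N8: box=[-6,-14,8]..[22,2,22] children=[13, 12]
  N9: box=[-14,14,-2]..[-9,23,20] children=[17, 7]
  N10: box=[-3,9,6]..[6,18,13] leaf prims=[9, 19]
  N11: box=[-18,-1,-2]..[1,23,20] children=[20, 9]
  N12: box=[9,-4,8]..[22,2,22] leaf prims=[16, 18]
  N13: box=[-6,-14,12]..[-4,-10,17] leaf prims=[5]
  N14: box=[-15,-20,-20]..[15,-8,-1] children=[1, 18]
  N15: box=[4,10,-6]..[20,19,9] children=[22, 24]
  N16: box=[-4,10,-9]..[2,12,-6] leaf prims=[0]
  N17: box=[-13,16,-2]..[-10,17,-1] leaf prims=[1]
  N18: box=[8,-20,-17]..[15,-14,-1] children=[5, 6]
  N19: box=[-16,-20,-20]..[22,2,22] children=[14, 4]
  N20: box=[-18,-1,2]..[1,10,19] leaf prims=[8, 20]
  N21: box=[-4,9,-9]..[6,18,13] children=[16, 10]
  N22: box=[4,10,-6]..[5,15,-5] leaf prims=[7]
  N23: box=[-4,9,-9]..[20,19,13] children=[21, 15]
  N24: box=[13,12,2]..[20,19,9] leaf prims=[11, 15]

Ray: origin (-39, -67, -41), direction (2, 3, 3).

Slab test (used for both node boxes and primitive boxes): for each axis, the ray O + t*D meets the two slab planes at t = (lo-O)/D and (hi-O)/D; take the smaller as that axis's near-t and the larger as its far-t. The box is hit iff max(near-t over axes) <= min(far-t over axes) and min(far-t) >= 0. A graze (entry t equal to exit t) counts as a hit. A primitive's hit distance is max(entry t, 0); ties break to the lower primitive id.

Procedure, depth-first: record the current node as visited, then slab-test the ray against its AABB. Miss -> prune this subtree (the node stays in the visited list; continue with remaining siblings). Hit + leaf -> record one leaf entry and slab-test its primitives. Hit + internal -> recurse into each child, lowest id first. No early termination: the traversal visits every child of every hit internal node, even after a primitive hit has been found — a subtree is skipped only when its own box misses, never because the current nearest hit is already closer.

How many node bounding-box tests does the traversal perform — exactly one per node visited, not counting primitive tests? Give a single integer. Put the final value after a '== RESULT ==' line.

Trace the traversal:
N0 x:[21/2,61/2] y:[47/3,30] z:[7,21] -> hit [47/3,21], descend [3, 19]
  N3 x:[21/2,59/2] y:[22,30] z:[32/3,61/3] -> miss, prune
  N19 x:[23/2,61/2] y:[47/3,23] z:[7,21] -> hit [47/3,21], descend [4, 14]
    N4 x:[23/2,61/2] y:[53/3,23] z:[49/3,21] -> hit [53/3,21], descend [2, 8]
      N2 x:[23/2,17] y:[20,21] z:[17,56/3] -> miss, prune
      N8 x:[33/2,61/2] y:[53/3,23] z:[49/3,21] -> hit [53/3,21], descend [12, 13]
        N12 x:[24,61/2] y:[21,23] z:[49/3,21] -> miss, prune
        N13 x:[33/2,35/2] y:[53/3,19] z:[53/3,58/3] -> miss, prune
    N14 x:[12,27] y:[47/3,59/3] z:[7,40/3] -> miss, prune

order=[0, 3, 19, 4, 2, 8, 12, 13, 14]  |boxes|=9  |leaves|=0  hit=miss

== RESULT ==
9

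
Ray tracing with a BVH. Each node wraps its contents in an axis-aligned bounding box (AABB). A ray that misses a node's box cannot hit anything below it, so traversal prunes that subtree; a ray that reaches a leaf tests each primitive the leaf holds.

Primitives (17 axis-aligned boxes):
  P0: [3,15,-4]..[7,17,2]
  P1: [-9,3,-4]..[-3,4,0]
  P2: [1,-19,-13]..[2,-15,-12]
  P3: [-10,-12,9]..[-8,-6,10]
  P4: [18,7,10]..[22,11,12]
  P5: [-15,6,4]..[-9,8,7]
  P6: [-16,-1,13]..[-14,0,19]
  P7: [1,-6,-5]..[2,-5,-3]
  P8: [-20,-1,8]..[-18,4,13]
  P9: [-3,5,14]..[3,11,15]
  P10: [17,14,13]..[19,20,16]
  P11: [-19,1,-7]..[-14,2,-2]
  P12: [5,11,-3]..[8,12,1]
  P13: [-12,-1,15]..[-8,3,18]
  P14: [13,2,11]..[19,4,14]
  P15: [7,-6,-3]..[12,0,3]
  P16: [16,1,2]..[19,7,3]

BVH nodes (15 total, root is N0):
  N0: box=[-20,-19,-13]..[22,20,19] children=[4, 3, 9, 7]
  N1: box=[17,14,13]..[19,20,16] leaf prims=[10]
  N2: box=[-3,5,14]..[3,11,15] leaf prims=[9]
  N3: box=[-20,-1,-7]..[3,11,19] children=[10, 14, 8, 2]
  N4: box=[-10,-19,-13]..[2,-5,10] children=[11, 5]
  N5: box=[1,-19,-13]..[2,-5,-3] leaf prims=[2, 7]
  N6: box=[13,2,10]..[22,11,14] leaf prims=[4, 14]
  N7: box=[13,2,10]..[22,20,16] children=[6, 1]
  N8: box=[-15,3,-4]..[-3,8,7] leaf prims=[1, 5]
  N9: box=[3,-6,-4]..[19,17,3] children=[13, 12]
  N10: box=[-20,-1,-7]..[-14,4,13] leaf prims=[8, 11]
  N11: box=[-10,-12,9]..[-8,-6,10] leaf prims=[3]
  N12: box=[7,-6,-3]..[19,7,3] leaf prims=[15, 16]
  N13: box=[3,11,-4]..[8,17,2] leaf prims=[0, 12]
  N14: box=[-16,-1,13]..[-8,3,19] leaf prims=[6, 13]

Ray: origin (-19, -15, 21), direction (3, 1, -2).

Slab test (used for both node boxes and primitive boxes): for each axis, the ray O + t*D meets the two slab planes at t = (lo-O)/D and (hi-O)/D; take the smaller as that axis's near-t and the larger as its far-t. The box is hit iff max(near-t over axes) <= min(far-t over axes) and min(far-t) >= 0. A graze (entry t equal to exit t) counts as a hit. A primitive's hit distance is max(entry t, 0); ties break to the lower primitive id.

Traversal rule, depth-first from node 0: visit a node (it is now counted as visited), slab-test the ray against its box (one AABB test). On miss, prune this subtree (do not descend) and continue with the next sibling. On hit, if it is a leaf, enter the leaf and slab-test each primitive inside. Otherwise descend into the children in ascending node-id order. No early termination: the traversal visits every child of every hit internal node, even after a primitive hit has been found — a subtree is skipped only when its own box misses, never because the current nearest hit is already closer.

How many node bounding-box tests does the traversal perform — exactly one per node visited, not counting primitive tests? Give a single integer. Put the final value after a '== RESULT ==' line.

Traverse from the root:
N0 x:[-1/3,41/3] y:[-4,35] z:[1,17] -> hit [1,41/3], descend [3, 4, 7, 9]
  N3 x:[-1/3,22/3] y:[14,26] z:[1,14] -> miss, prune
  N4 x:[3,7] y:[-4,10] z:[11/2,17] -> hit [11/2,7], descend [5, 11]
    N5 x:[20/3,7] y:[-4,10] z:[12,17] -> miss, prune
    N11 x:[3,11/3] y:[3,9] z:[11/2,6] -> miss, prune
  N7 x:[32/3,41/3] y:[17,35] z:[5/2,11/2] -> miss, prune
  N9 x:[22/3,38/3] y:[9,32] z:[9,25/2] -> hit [9,25/2], descend [12, 13]
    N12 x:[26/3,38/3] y:[9,22] z:[9,12] -> hit [9,12] leaf, test {P15@t=9, P16(miss)}
    N13 x:[22/3,9] y:[26,32] z:[19/2,25/2] -> miss, prune

Summary -> nodes [0, 3, 4, 5, 11, 7, 9, 12, 13]; box-tests=9; leaf-entries=1; first=P15

== RESULT ==
9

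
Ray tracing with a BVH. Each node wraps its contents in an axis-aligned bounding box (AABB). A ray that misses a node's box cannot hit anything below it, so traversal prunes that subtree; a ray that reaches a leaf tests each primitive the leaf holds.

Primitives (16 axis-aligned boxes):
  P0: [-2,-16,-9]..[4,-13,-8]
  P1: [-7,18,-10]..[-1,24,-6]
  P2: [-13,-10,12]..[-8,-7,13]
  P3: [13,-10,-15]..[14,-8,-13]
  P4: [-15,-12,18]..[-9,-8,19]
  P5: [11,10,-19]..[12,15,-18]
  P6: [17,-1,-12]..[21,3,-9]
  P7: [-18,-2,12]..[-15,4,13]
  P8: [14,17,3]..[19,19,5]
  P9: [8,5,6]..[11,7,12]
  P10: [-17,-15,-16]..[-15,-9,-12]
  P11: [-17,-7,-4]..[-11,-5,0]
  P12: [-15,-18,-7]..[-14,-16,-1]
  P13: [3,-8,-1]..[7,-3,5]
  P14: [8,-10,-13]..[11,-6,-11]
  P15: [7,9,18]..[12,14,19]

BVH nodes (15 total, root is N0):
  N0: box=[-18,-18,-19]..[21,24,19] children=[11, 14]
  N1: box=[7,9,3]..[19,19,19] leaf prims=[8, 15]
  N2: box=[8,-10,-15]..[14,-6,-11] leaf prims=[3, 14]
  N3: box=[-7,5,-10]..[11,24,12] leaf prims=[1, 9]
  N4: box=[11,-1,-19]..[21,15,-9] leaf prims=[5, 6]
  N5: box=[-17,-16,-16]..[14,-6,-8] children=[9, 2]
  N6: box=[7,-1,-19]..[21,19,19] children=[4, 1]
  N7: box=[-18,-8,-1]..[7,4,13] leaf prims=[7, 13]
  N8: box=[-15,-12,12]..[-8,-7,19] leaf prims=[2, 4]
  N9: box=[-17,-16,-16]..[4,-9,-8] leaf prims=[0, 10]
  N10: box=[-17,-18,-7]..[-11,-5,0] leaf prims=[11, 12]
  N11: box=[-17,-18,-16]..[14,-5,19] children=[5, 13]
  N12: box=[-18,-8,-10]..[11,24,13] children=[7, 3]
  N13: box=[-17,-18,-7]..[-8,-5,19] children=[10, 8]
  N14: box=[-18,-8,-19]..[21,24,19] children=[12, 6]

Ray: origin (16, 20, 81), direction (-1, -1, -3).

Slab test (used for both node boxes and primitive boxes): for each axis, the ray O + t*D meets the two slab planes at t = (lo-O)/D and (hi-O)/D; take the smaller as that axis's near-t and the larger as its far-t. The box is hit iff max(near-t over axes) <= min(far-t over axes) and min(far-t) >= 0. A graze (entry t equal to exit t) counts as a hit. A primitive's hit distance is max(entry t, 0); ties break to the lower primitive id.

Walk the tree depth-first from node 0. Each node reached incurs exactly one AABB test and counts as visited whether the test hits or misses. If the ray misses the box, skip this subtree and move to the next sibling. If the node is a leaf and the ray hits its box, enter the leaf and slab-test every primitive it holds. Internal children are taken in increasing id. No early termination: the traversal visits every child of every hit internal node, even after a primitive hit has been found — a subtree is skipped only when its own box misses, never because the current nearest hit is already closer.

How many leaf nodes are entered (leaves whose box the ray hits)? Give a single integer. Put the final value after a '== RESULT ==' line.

Traverse from the root:
N0 x:[-5,34] y:[-4,38] z:[62/3,100/3] -> hit [62/3,100/3], descend [11, 14]
  N11 x:[2,33] y:[25,38] z:[62/3,97/3] -> hit [25,97/3], descend [5, 13]
    N5 x:[2,33] y:[26,36] z:[89/3,97/3] -> hit [89/3,97/3], descend [2, 9]
      N2 x:[2,8] y:[26,30] z:[92/3,32] -> miss, prune
      N9 x:[12,33] y:[29,36] z:[89/3,97/3] -> hit [89/3,97/3] leaf, test {P0(miss), P10@t=31}
    N13 x:[24,33] y:[25,38] z:[62/3,88/3] -> hit [25,88/3], descend [8, 10]
      N8 x:[24,31] y:[27,32] z:[62/3,23] -> miss, prune
      N10 x:[27,33] y:[25,38] z:[27,88/3] -> hit [27,88/3] leaf, test {P11@t=27, P12(miss)}
  N14 x:[-5,34] y:[-4,28] z:[62/3,100/3] -> hit [62/3,28], descend [6, 12]
    N6 x:[-5,9] y:[1,21] z:[62/3,100/3] -> miss, prune
    N12 x:[5,34] y:[-4,28] z:[68/3,91/3] -> hit [68/3,28], descend [3, 7]
      N3 x:[5,23] y:[-4,15] z:[23,91/3] -> miss, prune
      N7 x:[9,34] y:[16,28] z:[68/3,82/3] -> hit [68/3,82/3] leaf, test {P7(miss), P13(miss)}

Summary -> nodes [0, 11, 5, 2, 9, 13, 8, 10, 14, 6, 12, 3, 7]; box-tests=13; leaf-entries=3; first=P11

== RESULT ==
3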